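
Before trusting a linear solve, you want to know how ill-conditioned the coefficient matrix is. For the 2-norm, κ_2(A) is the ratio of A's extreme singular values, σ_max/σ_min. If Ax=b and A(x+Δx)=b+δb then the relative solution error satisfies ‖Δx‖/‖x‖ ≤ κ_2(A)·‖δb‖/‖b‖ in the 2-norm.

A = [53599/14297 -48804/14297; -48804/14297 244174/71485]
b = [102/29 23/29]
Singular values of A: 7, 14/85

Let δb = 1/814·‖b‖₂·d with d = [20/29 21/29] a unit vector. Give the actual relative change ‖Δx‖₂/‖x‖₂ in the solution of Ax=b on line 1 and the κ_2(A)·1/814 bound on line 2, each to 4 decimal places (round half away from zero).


0.0015
0.0522

from the listed singular values, σ₁ = 7, σ_n = 14/85
κ = σ_max/σ_min = 7/(14/85) = 42.5000
worst-case relative error ≤ 42.5000 × 1/814 = 0.0522
solve Ax = b  →  x = [12.7685 12.9926]
2-norm of b is 3.6056; of x, 18.2165
re-solving with b+δb shifts x by Δx of norm 0.0269
relative error = 0.0015
realised/bound (from unrounded values) ≈ 0.0283


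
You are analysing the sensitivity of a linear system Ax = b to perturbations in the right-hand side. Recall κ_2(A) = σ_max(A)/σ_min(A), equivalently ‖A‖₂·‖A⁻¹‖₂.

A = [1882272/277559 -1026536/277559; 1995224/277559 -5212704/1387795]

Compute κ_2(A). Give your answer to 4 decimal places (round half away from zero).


112.6000

AᵀA = [8946333760/91604041 -23854473216/458020205; -23854473216/458020205 63634586176/2290101025]; tr = 994093184/7924225, det = 9834496/7924225
char-poly roots: 3136/25 and 3136/316969
κ = σ_max/σ_min = (56/5)/(56/563) = 112.6000


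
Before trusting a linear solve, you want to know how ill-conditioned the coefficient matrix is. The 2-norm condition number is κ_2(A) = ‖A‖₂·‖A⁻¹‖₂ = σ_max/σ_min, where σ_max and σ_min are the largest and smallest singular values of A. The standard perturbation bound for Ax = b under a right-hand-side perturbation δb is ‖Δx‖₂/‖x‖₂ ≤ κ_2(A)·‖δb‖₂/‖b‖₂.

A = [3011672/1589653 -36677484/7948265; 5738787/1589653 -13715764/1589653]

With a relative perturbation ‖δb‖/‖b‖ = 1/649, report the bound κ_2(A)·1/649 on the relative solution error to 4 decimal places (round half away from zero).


form AᵀA = [145342022377/8743933081 -1744013122092/43719665405; -1744013122092/43719665405 20928347353504/218598327025] with trace 145336674041/1293481225 and determinant 126247696/1293481225
eigenvalues of AᵀA: λ = (tr ± √(tr²−4·det))/2 = 2809/25, 44944/51739249
κ_2(A) = √(λ_max/λ_min) = √((2809/25) / (44944/51739249)) = 359.6500
bound on ‖Δx‖/‖x‖: κ·ε = 359.6500·1/649 = 0.5542

0.5542


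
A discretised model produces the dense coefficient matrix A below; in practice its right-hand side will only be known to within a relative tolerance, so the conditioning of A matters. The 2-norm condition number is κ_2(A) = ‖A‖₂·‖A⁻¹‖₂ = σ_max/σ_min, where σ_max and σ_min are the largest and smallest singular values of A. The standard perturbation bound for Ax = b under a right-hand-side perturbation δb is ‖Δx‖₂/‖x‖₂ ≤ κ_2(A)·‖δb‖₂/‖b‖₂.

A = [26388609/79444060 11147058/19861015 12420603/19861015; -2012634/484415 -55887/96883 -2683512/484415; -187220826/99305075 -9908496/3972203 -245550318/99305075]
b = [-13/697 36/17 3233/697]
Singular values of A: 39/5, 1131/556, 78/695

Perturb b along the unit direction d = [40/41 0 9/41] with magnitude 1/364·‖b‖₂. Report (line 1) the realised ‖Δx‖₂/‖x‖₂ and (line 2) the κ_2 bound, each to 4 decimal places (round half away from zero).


σ_max = 39/5, σ_min = 78/695
κ_2(A) = (39/5) / (78/695) = 69.5000
perturbation bound = 69.5000·1/364 = 0.1909
solve Ax = b  →  x = [-7.2342 -1.5514 5.2049]
‖b‖ = 5.0990, ‖x‖ = 9.0460
δb = ε·‖b‖·d = [0.0137 0.0000 0.0031]; solving A·Δx = δb gives ‖Δx‖ = 0.1248
relative error = 0.0138
realised/bound (from unrounded values) ≈ 0.0723

0.0138
0.1909


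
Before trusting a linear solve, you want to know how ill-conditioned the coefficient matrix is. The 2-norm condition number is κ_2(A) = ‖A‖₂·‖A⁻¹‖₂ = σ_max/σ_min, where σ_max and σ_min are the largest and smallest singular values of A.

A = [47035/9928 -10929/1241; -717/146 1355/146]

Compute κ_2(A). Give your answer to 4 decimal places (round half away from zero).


292.0000

AᵀA = [4589438761/98565184 -1075592745/12320648; -1075592745/12320648 1008383389/6160324]; tr = 71707865/341056, det = 707281/1364224
eigenvalues of AᵀA: λ = (tr ± √(tr²−4·det))/2 = 841/4, 841/341056
κ = σ_max/σ_min = (29/2)/(29/584) = 292.0000


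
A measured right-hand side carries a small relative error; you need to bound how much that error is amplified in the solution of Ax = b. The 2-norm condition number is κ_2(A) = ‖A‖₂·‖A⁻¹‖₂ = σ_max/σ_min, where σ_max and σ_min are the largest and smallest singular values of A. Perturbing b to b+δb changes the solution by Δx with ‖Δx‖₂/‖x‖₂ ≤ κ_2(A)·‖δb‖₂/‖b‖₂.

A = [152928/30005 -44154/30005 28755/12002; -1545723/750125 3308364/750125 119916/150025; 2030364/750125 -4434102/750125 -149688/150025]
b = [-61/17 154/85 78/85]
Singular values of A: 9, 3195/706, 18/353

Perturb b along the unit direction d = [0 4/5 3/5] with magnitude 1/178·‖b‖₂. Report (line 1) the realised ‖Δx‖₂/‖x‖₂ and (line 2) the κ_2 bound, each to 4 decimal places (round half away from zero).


0.0116
0.9916

largest singular value 9, smallest 18/353
κ_2(A) = 9 / (18/353) = 176.5000
worst-case relative error ≤ 176.5000 × 1/178 = 0.9916
solve Ax = b  →  x = [-19.3843 -14.2604 30.9800]
‖b‖₂ = 4.1231 and ‖x‖₂ = 39.2285
Δx = A⁻¹·δb where δb = 1/178·4.1231·d; ‖Δx‖ = 0.4543
realised ‖Δx‖/‖x‖ = 0.0116
realised/bound (from unrounded values) ≈ 0.0117


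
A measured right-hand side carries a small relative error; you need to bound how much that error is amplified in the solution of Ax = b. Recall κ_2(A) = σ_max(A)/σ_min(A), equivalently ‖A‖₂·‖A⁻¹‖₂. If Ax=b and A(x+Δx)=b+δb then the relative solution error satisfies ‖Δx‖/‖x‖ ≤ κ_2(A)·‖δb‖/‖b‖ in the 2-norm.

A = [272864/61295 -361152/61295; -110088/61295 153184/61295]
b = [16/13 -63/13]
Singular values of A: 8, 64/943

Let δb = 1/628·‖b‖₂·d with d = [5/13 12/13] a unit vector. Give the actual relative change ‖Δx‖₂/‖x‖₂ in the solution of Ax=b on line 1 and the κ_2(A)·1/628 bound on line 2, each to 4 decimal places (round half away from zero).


σ_max = 8, σ_min = 64/943
κ = σ_max/σ_min = 8/(64/943) = 117.8750
perturbation bound = 117.8750·1/628 = 0.1877
solve Ax = b  →  x = [-46.9250 -35.6625]
‖b‖₂ = 5.0000 and ‖x‖₂ = 58.9387
with δb = [0.0031 0.0073], A·Δx = δb → ‖Δx‖ = 0.1173
dividing the unrounded norms, ‖Δx‖/‖x‖ = 0.0020
so the bound overstates the realised error by a factor of ≈ 94.3019 (computed from the unrounded values)

0.0020
0.1877


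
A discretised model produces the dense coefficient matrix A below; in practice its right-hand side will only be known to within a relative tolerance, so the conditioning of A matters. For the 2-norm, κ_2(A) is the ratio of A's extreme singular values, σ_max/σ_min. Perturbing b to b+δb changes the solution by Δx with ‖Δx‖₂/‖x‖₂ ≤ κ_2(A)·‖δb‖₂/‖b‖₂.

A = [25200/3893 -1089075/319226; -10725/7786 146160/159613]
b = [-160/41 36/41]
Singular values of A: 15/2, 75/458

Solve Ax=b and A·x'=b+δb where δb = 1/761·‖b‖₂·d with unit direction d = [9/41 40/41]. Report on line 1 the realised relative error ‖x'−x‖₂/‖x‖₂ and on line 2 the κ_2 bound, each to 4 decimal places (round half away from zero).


0.0602
0.0602

from the listed singular values, σ₁ = 15/2, σ_n = 75/458
κ_2(A) = (15/2) / (75/458) = 45.8000
perturbation bound = 45.8000·1/761 = 0.0602
solve Ax = b  →  x = [-0.4706 0.2510]
‖b‖₂ = 4.0000 and ‖x‖₂ = 0.5333
re-solving with b+δb shifts x by Δx of norm 0.0321
realised ‖Δx‖/‖x‖ = 0.0602
so the bound is sharp here: realised error equals the bound


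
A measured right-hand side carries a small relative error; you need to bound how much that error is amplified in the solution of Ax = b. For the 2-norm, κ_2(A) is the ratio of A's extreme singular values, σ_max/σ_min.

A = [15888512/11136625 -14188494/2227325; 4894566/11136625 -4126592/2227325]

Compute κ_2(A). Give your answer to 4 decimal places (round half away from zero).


295.5280

AᵀA = [442242543844/198439066225 -393011094528/39687813245; -393011094528/39687813245 349347397636/7937562649]; tr = 5458612424/118048225, det = 115600/4721929
eigenvalues of AᵀA: λ = (tr ± √(tr²−4·det))/2 = 1156/25, 2500/4721929
κ_2(A) = √(λ_max/λ_min) = √((1156/25) / (2500/4721929)) = 295.5280


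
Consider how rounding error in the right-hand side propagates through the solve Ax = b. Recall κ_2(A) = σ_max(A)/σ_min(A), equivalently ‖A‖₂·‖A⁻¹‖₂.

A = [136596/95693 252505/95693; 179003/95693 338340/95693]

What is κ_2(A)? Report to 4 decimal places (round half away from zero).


AᵀA = [50700541225/9157150249 95055048000/9157150249; 95055048000/9157150249 178232730625/9157150249]; tr = 792156650/31685641, det = 390625/31685641
eigenvalues of AᵀA: λ = (tr ± √(tr²−4·det))/2 = 25, 15625/31685641
κ = σ_max/σ_min = 5/(125/5629) = 225.1600

225.1600


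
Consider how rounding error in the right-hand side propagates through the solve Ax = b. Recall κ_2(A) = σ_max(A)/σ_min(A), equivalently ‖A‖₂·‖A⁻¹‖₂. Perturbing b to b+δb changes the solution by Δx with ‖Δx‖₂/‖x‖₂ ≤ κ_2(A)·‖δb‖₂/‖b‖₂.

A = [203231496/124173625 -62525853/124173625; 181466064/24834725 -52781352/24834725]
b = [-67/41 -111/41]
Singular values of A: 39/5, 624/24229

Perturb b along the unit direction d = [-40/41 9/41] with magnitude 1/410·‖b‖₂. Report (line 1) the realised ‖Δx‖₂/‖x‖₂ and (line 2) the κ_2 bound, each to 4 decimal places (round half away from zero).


σ_max = 39/5, σ_min = 624/24229
κ_2(A) = (39/5) / (624/24229) = 302.8625
perturbation bound = 302.8625·1/410 = 0.7387
solve Ax = b  →  x = [10.5028 37.3831]
2-norm of b is 3.1623; of x, 38.8304
δb = ε·‖b‖·d = [-0.0075 0.0017]; solving A·Δx = δb gives ‖Δx‖ = 0.2995
dividing the unrounded norms, ‖Δx‖/‖x‖ = 0.0077
realised/bound (from unrounded values) ≈ 0.0104

0.0077
0.7387


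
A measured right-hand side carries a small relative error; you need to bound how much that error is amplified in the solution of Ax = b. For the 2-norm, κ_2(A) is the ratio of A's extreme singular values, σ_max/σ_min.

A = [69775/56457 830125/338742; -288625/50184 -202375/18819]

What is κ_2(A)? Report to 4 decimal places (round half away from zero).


194.4000

form AᵀA = [4199430625/121352256 2952371875/45507096; 2952371875/45507096 8303828125/68260644] with trace 590505625/3779136 and determinant 9765625/15116544
char-poly roots: 625/4 and 15625/3779136
σ_max=√(625/4)=(25/2), σ_min=√(15625/3779136)=(125/1944) → κ = 194.4000


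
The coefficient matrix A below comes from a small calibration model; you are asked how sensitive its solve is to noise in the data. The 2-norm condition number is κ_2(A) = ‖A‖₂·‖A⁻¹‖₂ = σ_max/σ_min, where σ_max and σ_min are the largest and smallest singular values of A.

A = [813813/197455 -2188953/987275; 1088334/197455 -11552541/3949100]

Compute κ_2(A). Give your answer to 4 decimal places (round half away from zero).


AᵀA = [73870499781/1559539081 -393972335757/15595390810; -393972335757/15595390810 8405017893441/623815632400]; tr = 131326013169/2158531600, det = 2313441/86341264
solving λ² − 131326013169/2158531600·λ + 2313441/86341264 = 0 gives λ = 1521/25, 38025/86341264
κ_2(A) = √(λ_max/λ_min) = √((1521/25) / (38025/86341264)) = 371.6800

371.6800


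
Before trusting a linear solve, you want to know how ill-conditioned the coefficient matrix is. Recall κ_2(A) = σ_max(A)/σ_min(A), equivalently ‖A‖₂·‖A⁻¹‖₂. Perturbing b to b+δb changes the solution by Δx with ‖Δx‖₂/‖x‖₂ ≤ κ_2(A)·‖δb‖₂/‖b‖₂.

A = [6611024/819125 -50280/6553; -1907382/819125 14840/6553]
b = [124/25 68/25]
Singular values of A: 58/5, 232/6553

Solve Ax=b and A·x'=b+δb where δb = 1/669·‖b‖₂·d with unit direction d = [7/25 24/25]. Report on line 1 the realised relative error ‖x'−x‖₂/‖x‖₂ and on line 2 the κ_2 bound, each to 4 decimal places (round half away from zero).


0.0021
0.4898

largest singular value 58/5, smallest 232/6553
κ = σ_max/σ_min = (58/5)/(232/6553) = 327.6500
κ_2(A)·‖δb‖/‖b‖ = 0.4898
solve Ax = b  →  x = [78.1688 81.5773]
2-norm of b is 5.6569; of x, 112.9833
Δx = A⁻¹·δb where δb = 1/669·5.6569·d; ‖Δx‖ = 0.2388
realised ‖Δx‖/‖x‖ = 0.0021
tightness: 0.0021 against a bound of 0.4898 (unrounded ratio ≈ 0.0043)


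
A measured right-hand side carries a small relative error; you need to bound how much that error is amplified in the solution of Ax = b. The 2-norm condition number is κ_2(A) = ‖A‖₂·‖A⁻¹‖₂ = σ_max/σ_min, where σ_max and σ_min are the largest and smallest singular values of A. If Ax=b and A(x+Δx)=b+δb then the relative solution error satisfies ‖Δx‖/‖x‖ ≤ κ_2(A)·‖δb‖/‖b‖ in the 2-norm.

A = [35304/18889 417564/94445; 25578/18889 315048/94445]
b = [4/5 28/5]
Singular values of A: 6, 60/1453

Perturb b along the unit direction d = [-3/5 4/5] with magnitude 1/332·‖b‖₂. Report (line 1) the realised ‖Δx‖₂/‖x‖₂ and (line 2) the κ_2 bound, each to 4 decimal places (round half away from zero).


0.0043
0.4377

from the listed singular values, σ₁ = 6, σ_n = 60/1453
κ = σ_max/σ_min = 6/(60/1453) = 145.3000
bound on ‖Δx‖/‖x‖: κ·ε = 145.3000·1/332 = 0.4377
solve Ax = b  →  x = [-89.1590 37.8718]
‖b‖ = 5.6569, ‖x‖ = 96.8690
with δb = [-0.0102 0.0136], A·Δx = δb → ‖Δx‖ = 0.4126
realised ‖Δx‖/‖x‖ = 0.0043
tightness: 0.0043 against a bound of 0.4377 (unrounded ratio ≈ 0.0097)


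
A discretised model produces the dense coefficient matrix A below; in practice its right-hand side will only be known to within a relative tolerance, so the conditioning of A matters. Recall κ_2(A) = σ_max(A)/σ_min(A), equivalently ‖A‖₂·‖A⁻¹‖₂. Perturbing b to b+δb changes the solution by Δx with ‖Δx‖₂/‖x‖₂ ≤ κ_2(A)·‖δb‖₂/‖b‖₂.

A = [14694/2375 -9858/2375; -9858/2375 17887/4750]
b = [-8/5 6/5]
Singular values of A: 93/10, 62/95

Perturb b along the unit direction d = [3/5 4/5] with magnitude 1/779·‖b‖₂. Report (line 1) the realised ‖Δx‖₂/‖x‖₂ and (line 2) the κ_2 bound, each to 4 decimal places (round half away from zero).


0.0183
0.0183

from the listed singular values, σ₁ = 93/10, σ_n = 62/95
condition number: (93/10) ÷ (62/95) = 14.2500
bound on ‖Δx‖/‖x‖: κ·ε = 14.2500·1/779 = 0.0183
solve Ax = b  →  x = [-0.1720 0.1290]
‖b‖ = 2.0000, ‖x‖ = 0.2151
re-solving with b+δb shifts x by Δx of norm 0.0039
relative error = 0.0183
so the bound is sharp here: realised error equals the bound


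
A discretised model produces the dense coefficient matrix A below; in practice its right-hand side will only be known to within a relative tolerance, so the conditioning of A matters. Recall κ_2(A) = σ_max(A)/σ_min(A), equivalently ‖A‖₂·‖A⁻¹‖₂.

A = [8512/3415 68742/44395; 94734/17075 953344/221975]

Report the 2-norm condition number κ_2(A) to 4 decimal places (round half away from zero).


AᵀA = [10785884356/291555625 8072491392/291555625; 8072491392/291555625 6076931044/291555625]; tr = 674512616/11662225, det = 2085136/466489
char-poly roots: 1444/25 and 36100/466489
κ = σ_max/σ_min = (38/5)/(190/683) = 27.3200

27.3200


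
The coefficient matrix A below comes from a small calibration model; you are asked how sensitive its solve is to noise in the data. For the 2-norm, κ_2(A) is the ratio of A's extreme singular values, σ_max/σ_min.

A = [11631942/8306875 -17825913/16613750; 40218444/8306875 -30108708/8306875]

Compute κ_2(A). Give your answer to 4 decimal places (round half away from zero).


332.2750

M = AᵀA = [2804520499956/110406675625 -2103360607467/110406675625; -2103360607467/110406675625 6310240582401/441626702500]. tr(M)=701132903289/17665068100, det(M)=63011844/4416267025
eigenvalues of AᵀA: λ = (tr ± √(tr²−4·det))/2 = 3969/100, 63504/176650681
κ_2(A) = √(λ_max/λ_min) = √((3969/100) / (63504/176650681)) = 332.2750


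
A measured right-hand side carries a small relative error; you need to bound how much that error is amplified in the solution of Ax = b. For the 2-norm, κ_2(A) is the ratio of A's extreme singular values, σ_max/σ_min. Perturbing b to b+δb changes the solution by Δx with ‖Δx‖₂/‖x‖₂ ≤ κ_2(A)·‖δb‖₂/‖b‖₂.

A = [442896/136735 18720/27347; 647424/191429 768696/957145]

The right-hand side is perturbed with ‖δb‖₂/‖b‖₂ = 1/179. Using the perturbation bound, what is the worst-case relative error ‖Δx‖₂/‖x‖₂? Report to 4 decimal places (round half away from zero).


M = AᵀA = [23888980224/1089330025 1074829824/217866005; 1074829824/217866005 1213056576/1089330025]. tr(M)=597312/25921, det(M)=1327104/16200625
char-poly roots: 576/25 and 2304/648025
κ = σ_max/σ_min = (24/5)/(48/805) = 80.5000
perturbation bound = 80.5000·1/179 = 0.4497

0.4497


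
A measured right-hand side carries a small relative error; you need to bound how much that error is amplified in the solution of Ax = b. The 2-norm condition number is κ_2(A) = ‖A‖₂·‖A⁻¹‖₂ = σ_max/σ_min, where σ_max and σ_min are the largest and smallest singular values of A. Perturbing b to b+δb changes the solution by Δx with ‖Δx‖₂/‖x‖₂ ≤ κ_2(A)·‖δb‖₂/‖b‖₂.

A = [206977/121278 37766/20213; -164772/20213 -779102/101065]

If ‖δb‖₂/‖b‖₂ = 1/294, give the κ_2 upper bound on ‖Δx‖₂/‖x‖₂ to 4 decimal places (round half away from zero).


0.2168

form AᵀA = [606920113/8749764 240728327/3645735; 240728327/3645735 382306184/6076225] with trace 34406689/260100 and determinant 279841/65025
λ_max, λ_min = (34406689/260100 ± √1182655661637121/67652010000)/2 = 529/4, 2116/65025
κ = σ_max/σ_min = (23/2)/(46/255) = 63.7500
κ_2(A)·‖δb‖/‖b‖ = 0.2168


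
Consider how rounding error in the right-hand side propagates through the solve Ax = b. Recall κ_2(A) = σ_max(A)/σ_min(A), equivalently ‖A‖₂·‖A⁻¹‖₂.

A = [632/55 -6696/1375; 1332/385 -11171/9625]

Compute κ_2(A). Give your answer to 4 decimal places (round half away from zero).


48.1250

form AᵀA = [853840/5929 -1777932/29645; -1777932/29645 3714841/148225] with trace 25060841/148225 and determinant 1827904/148225
λ_max, λ_min = (25060841/148225 ± √626961987345681/21970650625)/2 = 169, 10816/148225
so κ_2 = √(169 / (10816/148225)) = 48.1250


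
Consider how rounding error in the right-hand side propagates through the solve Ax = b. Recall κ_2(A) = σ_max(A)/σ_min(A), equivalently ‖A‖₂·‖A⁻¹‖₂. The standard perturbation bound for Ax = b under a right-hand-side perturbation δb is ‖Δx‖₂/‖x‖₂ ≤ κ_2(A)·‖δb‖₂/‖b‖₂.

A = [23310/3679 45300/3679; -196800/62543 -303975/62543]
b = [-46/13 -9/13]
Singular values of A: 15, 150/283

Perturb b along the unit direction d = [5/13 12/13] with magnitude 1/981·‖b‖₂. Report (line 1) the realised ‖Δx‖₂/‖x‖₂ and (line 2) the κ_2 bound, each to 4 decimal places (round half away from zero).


largest singular value 15, smallest 150/283
κ_2(A) = 15 / (150/283) = 28.3000
worst-case relative error ≤ 28.3000 × 1/981 = 0.0288
solve Ax = b  →  x = [3.2353 -1.9522]
‖b‖ = 3.6056, ‖x‖ = 3.7786
Δx = A⁻¹·δb where δb = 1/981·3.6056·d; ‖Δx‖ = 0.0069
realised ‖Δx‖/‖x‖ = 0.0018
so the bound overstates the realised error by a factor of ≈ 15.7201 (computed from the unrounded values)

0.0018
0.0288


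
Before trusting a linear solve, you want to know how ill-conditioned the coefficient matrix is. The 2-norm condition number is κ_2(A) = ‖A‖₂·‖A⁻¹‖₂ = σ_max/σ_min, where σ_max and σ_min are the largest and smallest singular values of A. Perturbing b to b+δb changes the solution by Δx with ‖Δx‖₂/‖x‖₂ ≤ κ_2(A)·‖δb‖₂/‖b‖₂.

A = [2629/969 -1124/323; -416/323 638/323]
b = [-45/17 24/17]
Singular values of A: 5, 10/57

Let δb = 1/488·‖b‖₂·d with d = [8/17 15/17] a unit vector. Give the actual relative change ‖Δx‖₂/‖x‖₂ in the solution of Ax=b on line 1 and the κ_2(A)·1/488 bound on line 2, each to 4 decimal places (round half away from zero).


σ_max = 5, σ_min = 10/57
κ_2(A) = 5 / (10/57) = 28.5000
κ_2(A)·‖δb‖/‖b‖ = 0.0584
solve Ax = b  →  x = [-0.3600 0.4800]
2-norm of b is 3.0000; of x, 0.6000
δb = ε·‖b‖·d = [0.0029 0.0054]; solving A·Δx = δb gives ‖Δx‖ = 0.0350
realised ‖Δx‖/‖x‖ = 0.0584
tightness: 0.0584 against a bound of 0.0584; the bound is attained (ratio 1)

0.0584
0.0584


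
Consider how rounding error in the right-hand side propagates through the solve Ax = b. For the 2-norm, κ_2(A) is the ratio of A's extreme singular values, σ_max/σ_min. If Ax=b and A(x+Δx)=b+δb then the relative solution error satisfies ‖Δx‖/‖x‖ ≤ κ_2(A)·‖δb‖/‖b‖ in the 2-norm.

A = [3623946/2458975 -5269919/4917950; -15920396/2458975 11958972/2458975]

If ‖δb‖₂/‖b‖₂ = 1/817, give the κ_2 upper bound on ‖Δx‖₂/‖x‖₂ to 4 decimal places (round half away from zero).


form AᵀA = [158591310772/3597000625 -118941416379/3597000625; -118941416379/3597000625 356835271537/14388002500] with trace 7929604117/115104020 and determinant 189833284/3597000625
solving λ² − 7929604117/115104020·λ + 189833284/3597000625 = 0 gives λ = 6889/100, 110224/143880025
κ_2(A) = √(λ_max/λ_min) = √((6889/100) / (110224/143880025)) = 299.8750
bound on ‖Δx‖/‖x‖: κ·ε = 299.8750·1/817 = 0.3670

0.3670


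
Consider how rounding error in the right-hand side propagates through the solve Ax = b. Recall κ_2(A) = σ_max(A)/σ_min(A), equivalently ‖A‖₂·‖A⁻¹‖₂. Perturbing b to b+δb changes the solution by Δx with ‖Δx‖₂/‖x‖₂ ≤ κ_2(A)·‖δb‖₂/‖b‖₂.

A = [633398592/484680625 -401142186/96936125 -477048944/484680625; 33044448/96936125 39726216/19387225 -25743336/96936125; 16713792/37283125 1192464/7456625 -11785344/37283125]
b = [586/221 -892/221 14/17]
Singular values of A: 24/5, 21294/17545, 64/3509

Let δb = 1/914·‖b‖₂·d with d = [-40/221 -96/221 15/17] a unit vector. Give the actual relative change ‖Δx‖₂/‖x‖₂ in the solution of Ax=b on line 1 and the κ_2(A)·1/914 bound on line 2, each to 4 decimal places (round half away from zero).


0.0027
0.2879

largest singular value 24/5, smallest 64/3509
condition number: (24/5) ÷ (64/3509) = 263.1750
κ_2(A)·‖δb‖/‖b‖ = 0.2879
solve Ax = b  →  x = [64.7148 -1.2614 88.5342]
‖b‖₂ = 4.8990 and ‖x‖₂ = 109.6718
δb = ε·‖b‖·d = [-0.0010 -0.0023 0.0047]; solving A·Δx = δb gives ‖Δx‖ = 0.2939
relative error = 0.0027
tightness: 0.0027 against a bound of 0.2879 (unrounded ratio ≈ 0.0093)


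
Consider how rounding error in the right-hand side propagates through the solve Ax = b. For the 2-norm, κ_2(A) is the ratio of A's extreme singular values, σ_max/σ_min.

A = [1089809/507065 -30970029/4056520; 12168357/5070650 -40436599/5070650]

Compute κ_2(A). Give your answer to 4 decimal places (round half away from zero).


AᵀA = [317285704789/30572522500 -2173459397571/61145045000; -2173459397571/61145045000 59620052349001/489160360000]; tr = 103514597801/782656576, det = 4372515625/3130626304
eigenvalues of AᵀA: λ = (tr ± √(tr²−4·det))/2 = 529/4, 8265625/782656576
so κ_2 = √((529/4) / (8265625/782656576)) = 111.9040

111.9040


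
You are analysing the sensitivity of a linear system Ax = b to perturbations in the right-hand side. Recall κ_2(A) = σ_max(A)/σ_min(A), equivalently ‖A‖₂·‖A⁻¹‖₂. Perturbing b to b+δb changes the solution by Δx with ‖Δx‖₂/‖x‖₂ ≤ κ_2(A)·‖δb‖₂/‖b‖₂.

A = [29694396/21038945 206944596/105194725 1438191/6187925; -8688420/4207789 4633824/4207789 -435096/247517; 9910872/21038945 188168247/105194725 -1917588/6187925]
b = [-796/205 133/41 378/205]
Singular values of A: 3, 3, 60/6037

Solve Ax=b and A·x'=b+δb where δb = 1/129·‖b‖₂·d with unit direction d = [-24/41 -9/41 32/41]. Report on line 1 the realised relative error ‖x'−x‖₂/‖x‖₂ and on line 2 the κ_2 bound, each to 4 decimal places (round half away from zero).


0.0139
2.3399

σ_max = 3, σ_min = 60/6037
κ = σ_max/σ_min = 3/(60/6037) = 301.8500
κ_2(A)·‖δb‖/‖b‖ = 2.3399
solve Ax = b  →  x = [-161.0578 85.1420 240.6800]
‖b‖ = 5.3852, ‖x‖ = 301.8537
δb = ε·‖b‖·d = [-0.0244 -0.0092 0.0326]; solving A·Δx = δb gives ‖Δx‖ = 4.2003
realised ‖Δx‖/‖x‖ = 0.0139
so the bound overstates the realised error by a factor of ≈ 168.1585 (computed from the unrounded values)


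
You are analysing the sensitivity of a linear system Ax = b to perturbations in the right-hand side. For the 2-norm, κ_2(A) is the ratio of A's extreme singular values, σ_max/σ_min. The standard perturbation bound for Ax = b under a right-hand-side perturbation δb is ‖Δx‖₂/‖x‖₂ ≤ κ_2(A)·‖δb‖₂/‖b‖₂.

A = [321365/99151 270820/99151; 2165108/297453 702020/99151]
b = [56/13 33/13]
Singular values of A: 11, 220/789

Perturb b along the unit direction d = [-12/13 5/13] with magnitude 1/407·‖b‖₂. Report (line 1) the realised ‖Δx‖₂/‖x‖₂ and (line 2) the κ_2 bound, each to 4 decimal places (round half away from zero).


0.0041
0.0969

from the listed singular values, σ₁ = 11, σ_n = 220/789
condition number: 11 ÷ (220/789) = 39.4500
perturbation bound = 39.4500·1/407 = 0.0969
solve Ax = b  →  x = [7.6834 -7.5403]
‖b‖₂ = 5.0000 and ‖x‖₂ = 10.7652
δb = ε·‖b‖·d = [-0.0113 0.0047]; solving A·Δx = δb gives ‖Δx‖ = 0.0441
dividing the unrounded norms, ‖Δx‖/‖x‖ = 0.0041
tightness: 0.0041 against a bound of 0.0969 (unrounded ratio ≈ 0.0422)


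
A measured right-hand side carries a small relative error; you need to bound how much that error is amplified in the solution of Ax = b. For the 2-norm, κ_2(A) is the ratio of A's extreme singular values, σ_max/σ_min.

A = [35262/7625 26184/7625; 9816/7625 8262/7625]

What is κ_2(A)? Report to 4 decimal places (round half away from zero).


AᵀA = [428724/18605 321408/18605; 321408/18605 241236/18605]; tr = 133992/3721, det = 1296/3721
solving λ² − 133992/3721·λ + 1296/3721 = 0 gives λ = 36, 36/3721
so κ_2 = √(36 / (36/3721)) = 61.0000

61.0000


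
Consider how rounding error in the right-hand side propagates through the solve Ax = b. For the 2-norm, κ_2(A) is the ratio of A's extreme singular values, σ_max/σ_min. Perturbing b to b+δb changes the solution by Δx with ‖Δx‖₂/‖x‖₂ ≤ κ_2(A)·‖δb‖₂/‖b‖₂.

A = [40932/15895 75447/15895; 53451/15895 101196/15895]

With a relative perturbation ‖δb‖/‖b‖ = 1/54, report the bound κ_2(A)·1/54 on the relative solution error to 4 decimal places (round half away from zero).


3.4630

AᵀA = [181297521/10106041 339888960/10106041; 339888960/10106041 637315209/10106041]; tr = 2832570/34969, det = 6561/34969
eigenvalues of AᵀA: λ = (tr ± √(tr²−4·det))/2 = 81, 81/34969
so κ_2 = √(81 / (81/34969)) = 187.0000
perturbation bound = 187.0000·1/54 = 3.4630


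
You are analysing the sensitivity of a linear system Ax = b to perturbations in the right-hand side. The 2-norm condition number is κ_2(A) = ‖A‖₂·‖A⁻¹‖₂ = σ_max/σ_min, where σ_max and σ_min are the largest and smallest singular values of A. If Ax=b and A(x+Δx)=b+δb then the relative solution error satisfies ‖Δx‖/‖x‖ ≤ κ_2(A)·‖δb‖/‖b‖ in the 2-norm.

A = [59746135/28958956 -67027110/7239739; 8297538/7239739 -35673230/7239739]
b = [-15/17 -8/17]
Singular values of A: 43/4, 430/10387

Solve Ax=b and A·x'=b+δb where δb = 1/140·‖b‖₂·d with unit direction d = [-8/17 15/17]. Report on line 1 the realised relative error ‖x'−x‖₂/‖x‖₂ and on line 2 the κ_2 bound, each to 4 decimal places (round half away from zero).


1.8548
1.8548

largest singular value 43/4, smallest 430/10387
κ_2(A) = (43/4) / (430/10387) = 259.6750
κ_2(A)·‖δb‖/‖b‖ = 1.8548
solve Ax = b  →  x = [-0.0204 0.0908]
‖b‖₂ = 1.0000 and ‖x‖₂ = 0.0930
Δx = A⁻¹·δb where δb = 1/140·1.0000·d; ‖Δx‖ = 0.1725
relative error = 1.8548
realised/bound = 1 exactly: the bound is attained for this b and d


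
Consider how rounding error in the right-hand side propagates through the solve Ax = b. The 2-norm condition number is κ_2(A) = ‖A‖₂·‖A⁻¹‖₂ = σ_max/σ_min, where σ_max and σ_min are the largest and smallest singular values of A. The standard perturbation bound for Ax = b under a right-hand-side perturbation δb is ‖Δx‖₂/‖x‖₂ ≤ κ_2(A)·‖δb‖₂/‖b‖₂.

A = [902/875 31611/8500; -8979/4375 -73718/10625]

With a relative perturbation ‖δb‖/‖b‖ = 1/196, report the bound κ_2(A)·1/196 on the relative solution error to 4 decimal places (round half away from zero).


0.7143

AᵀA = [100962541/19140625 98837757/5468750; 98837757/5468750 387304081/6250000]; tr = 32949281/490000, det = 2825761/12250000
eigenvalues of AᵀA: λ = (tr ± √(tr²−4·det))/2 = 1681/25, 1681/490000
κ = σ_max/σ_min = (41/5)/(41/700) = 140.0000
bound on ‖Δx‖/‖x‖: κ·ε = 140.0000·1/196 = 0.7143


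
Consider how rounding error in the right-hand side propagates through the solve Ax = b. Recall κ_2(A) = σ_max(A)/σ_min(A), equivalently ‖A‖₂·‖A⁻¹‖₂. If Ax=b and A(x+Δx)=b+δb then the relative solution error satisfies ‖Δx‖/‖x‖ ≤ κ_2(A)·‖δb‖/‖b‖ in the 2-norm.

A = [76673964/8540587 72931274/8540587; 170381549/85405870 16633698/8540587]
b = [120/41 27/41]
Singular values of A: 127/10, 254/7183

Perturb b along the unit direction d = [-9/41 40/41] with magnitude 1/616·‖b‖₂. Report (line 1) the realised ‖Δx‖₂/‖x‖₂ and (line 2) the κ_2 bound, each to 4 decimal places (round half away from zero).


σ_max = 127/10, σ_min = 254/7183
κ = σ_max/σ_min = (127/10)/(254/7183) = 359.1500
bound on ‖Δx‖/‖x‖: κ·ε = 359.1500·1/616 = 0.5830
solve Ax = b  →  x = [0.1711 0.1629]
‖b‖₂ = 3.0000 and ‖x‖₂ = 0.2362
δb = ε·‖b‖·d = [-0.0011 0.0048]; solving A·Δx = δb gives ‖Δx‖ = 0.1377
realised ‖Δx‖/‖x‖ = 0.5830
tightness: 0.5830 against a bound of 0.5830; the bound is attained (ratio 1)

0.5830
0.5830


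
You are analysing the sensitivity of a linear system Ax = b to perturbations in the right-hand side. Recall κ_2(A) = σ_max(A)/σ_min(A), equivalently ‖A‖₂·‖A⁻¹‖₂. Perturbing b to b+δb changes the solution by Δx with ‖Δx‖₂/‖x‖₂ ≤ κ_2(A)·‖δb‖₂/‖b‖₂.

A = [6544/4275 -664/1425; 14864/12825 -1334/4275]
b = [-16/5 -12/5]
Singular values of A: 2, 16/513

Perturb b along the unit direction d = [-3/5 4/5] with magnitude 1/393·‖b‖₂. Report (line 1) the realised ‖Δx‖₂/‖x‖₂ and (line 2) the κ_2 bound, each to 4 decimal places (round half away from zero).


σ_max = 2, σ_min = 16/513
condition number: 2 ÷ (16/513) = 64.1250
worst-case relative error ≤ 64.1250 × 1/393 = 0.1632
solve Ax = b  →  x = [-1.9200 0.5600]
‖b‖₂ = 4.0000 and ‖x‖₂ = 2.0000
with δb = [-0.0061 0.0081], A·Δx = δb → ‖Δx‖ = 0.3263
relative error = 0.1632
tightness: 0.1632 against a bound of 0.1632; the bound is attained (ratio 1)

0.1632
0.1632


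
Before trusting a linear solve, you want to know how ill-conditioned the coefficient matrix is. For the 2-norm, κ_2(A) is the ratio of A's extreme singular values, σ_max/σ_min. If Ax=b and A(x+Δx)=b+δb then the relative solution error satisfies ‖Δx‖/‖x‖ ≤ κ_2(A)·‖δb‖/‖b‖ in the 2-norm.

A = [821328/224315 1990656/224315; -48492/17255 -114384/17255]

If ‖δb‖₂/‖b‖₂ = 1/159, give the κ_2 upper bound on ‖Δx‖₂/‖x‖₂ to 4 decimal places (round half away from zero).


1.3565

form AᵀA = [42879152016/2012688769 102895012800/2012688769; 102895012800/2012688769 246954260736/2012688769] with trace 1714990608/11909401 and determinant 5308416/11909401
solving λ² − 1714990608/11909401·λ + 5308416/11909401 = 0 gives λ = 144, 36864/11909401
κ = σ_max/σ_min = 12/(192/3451) = 215.6875
κ_2(A)·‖δb‖/‖b‖ = 1.3565


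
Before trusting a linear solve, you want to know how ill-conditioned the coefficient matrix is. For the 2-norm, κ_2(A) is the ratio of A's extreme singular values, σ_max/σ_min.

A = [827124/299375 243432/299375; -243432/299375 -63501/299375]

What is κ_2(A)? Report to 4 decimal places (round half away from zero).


M = AᵀA = [47577168/5736025 13875624/5736025; 13875624/5736025 4050657/5736025]. tr(M)=2065113/229441, det(M)=1296/229441
solving λ² − 2065113/229441·λ + 1296/229441 = 0 gives λ = 9, 144/229441
κ = σ_max/σ_min = 3/(12/479) = 119.7500

119.7500


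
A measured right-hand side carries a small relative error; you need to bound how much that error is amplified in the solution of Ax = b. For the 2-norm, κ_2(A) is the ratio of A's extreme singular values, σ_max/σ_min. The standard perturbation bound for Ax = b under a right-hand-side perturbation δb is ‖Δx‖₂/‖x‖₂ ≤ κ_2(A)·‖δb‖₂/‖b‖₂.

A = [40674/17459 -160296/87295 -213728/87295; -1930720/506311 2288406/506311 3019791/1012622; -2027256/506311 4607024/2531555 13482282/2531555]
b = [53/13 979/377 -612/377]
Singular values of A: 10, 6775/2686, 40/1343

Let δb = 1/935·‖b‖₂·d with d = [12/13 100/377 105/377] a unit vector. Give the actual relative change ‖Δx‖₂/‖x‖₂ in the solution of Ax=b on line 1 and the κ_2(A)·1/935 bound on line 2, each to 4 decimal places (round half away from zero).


0.0014
0.3591

largest singular value 10, smallest 40/1343
condition number: 10 ÷ (40/1343) = 335.7500
κ_2(A)·‖δb‖/‖b‖ = 0.3591
solve Ax = b  →  x = [107.5000 49.2515 63.6864]
2-norm of b is 5.0990; of x, 134.3053
Δx = A⁻¹·δb where δb = 1/935·5.0990·d; ‖Δx‖ = 0.1831
dividing the unrounded norms, ‖Δx‖/‖x‖ = 0.0014
tightness: 0.0014 against a bound of 0.3591 (unrounded ratio ≈ 0.0038)


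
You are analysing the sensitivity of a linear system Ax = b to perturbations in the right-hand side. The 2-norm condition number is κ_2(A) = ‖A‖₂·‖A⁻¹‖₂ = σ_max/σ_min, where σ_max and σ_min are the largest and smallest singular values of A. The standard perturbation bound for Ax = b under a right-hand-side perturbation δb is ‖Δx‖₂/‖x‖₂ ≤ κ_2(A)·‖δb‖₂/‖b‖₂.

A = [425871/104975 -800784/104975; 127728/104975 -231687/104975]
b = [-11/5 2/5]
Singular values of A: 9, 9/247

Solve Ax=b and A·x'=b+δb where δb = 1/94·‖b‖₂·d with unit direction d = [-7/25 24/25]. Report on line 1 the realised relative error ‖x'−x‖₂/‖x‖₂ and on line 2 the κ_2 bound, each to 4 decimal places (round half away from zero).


largest singular value 9, smallest 9/247
κ_2(A) = 9 / (9/247) = 247.0000
κ_2(A)·‖δb‖/‖b‖ = 2.6277
solve Ax = b  →  x = [24.1111 13.1111]
2-norm of b is 2.2361; of x, 27.4453
δb = ε·‖b‖·d = [-0.0067 0.0228]; solving A·Δx = δb gives ‖Δx‖ = 0.6528
realised ‖Δx‖/‖x‖ = 0.0238
so the bound overstates the realised error by a factor of ≈ 110.4654 (computed from the unrounded values)

0.0238
2.6277


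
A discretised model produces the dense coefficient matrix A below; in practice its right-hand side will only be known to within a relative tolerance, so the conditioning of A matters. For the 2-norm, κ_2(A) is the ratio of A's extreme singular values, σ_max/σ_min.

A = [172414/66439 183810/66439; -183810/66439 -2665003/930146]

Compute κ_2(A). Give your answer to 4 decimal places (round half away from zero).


138.2500

M = AᵀA = [75520456/5248681 555014295/36740767; 555014295/36740767 16319048449/1028741476]. tr(M)=37004825/1223236, det(M)=14641/305809
char-poly roots: 121/4 and 484/305809
so κ_2 = √((121/4) / (484/305809)) = 138.2500


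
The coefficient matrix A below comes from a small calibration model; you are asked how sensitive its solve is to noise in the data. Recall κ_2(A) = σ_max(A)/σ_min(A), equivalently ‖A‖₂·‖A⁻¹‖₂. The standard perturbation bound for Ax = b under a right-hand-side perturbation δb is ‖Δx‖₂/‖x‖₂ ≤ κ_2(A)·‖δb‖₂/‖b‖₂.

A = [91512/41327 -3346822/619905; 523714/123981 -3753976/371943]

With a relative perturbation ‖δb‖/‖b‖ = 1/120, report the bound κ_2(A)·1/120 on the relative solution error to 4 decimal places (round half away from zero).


AᵀA = [1209849028/53187849 -43551966464/797817735; -43551966464/797817735 1567887033604/11967266025]; tr = 10888183816/70812225, det = 14776336/70812225
λ_max, λ_min = (10888183816/70812225 ± √118548361430086291456/5014371209450625)/2 = 3844/25, 3844/2832489
so κ_2 = √((3844/25) / (3844/2832489)) = 336.6000
perturbation bound = 336.6000·1/120 = 2.8050

2.8050


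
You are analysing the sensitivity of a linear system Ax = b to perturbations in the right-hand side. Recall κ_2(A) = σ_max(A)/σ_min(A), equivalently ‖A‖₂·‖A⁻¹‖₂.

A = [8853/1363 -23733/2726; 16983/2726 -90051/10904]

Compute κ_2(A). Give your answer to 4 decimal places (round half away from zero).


AᵀA = [715725/8836 -3817125/35344; -3817125/35344 20358225/141376]; tr = 31809825/141376, det = 50625/141376
λ_max, λ_min = (31809825/141376 ± √1011836337890625/19987173376)/2 = 225, 225/141376
σ_max=√225=15, σ_min=√(225/141376)=(15/376) → κ = 376.0000

376.0000


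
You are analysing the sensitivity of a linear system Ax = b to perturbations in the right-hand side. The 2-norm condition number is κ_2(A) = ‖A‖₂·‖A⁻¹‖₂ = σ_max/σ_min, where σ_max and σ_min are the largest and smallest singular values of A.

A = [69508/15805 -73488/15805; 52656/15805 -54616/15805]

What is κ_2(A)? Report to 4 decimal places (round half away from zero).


218.0000

form AᵀA = [304160656/9991921 -319354560/9991921; -319354560/9991921 335335744/9991921] with trace 760400/11881 and determinant 1024/11881
λ_max, λ_min = (760400/11881 ± √578159495424/141158161)/2 = 64, 16/11881
so κ_2 = √(64 / (16/11881)) = 218.0000


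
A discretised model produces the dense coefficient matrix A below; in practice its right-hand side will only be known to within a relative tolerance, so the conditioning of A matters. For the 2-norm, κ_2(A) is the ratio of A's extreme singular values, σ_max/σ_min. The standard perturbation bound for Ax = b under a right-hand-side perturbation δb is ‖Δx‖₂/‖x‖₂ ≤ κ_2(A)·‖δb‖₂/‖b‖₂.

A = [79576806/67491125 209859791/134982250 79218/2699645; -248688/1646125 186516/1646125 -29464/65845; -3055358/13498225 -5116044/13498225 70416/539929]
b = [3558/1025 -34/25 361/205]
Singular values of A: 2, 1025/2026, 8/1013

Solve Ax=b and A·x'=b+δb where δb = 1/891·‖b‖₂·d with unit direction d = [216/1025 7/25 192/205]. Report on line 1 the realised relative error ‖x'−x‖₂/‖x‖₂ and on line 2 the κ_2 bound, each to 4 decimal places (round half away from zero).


0.0023
0.2842

largest singular value 2, smallest 8/1013
condition number: 2 ÷ (8/1013) = 253.2500
κ_2(A)·‖δb‖/‖b‖ = 0.2842
solve Ax = b  →  x = [-184.8990 140.5493 101.0529]
2-norm of b is 4.1231; of x, 253.2853
with δb = [0.0010 0.0013 0.0043], A·Δx = δb → ‖Δx‖ = 0.5860
relative error = 0.0023
tightness: 0.0023 against a bound of 0.2842 (unrounded ratio ≈ 0.0081)
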